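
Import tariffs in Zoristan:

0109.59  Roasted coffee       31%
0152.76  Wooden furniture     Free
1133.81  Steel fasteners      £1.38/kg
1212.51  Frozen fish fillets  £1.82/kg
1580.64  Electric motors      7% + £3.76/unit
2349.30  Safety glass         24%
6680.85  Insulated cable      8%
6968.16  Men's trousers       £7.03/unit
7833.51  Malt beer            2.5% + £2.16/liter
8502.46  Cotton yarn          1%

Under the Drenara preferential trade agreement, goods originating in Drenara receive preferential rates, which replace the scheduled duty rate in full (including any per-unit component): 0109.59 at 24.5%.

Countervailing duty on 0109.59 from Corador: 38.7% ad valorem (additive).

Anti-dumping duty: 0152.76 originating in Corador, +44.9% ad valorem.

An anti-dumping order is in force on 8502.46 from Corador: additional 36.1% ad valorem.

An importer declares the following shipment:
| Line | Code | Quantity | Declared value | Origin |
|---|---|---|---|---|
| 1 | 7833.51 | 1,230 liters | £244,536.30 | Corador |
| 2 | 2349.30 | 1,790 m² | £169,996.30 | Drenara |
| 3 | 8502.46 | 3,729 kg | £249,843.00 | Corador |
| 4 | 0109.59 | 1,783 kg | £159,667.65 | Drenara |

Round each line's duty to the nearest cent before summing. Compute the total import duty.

£181,379.64

Line 1 (7833.51, Corador, 1,230 liters, £244,536.30):
Base rate for 7833.51 is 2.5% + £2.16/liter.
Duty = £244,536.30 × 2.5% + 1,230 × £2.16 = £8,770.21.
Line 2 (2349.30, Drenara, 1,790 m², £169,996.30):
Base rate for 2349.30 is 24%.
Origin Drenara is the FTA partner but 2349.30 is not on the preference list; base rate stands.
Duty = £169,996.30 × 24% = £40,799.11.
Line 3 (8502.46, Corador, 3,729 kg, £249,843.00):
Base rate for 8502.46 is 1%.
Additional duty on 8502.46 from Corador: +36.1%. Applied ad valorem rate: 1% + 36.1% = 37.1%.
Duty = £249,843.00 × 37.1% = £92,691.75.
Line 4 (0109.59, Drenara, 1,783 kg, £159,667.65):
Base rate for 0109.59 is 31%.
Origin Drenara qualifies under the Zoristan–Drenara agreement and 0109.59 is covered: preferential rate 24.5% applies instead.
The additional-duty order on 0109.59 targets Corador, not Drenara; it does not apply.
Duty = £159,667.65 × 24.5% = £39,118.57.
Total = £8,770.21 + £40,799.11 + £92,691.75 + £39,118.57 = £181,379.64.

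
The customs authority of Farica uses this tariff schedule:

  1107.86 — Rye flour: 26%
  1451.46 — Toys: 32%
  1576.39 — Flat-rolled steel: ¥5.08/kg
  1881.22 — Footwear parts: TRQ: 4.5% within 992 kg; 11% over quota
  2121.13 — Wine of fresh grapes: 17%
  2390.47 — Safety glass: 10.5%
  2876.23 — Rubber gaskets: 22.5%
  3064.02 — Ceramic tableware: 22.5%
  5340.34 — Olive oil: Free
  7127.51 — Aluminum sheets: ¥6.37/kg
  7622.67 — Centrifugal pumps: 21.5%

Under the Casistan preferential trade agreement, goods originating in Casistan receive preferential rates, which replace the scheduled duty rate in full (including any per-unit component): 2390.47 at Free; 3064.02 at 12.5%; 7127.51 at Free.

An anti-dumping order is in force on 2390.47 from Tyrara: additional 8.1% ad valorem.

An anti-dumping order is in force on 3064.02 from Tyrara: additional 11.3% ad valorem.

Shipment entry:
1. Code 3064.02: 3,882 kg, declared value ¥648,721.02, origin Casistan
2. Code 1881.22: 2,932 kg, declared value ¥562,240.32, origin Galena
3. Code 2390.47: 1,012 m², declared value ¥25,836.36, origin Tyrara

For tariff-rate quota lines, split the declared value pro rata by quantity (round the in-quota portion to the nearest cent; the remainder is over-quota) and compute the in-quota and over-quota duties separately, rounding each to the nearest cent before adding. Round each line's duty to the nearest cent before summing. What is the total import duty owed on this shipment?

¥135,377.44

Line 1 (3064.02, Casistan, 3,882 kg, ¥648,721.02):
Base rate for 3064.02 is 22.5%.
Origin Casistan qualifies under the Farica–Casistan agreement and 3064.02 is covered: preferential rate 12.5% applies instead.
The additional-duty order on 3064.02 targets Tyrara, not Casistan; it does not apply.
Duty = ¥648,721.02 × 12.5% = ¥81,090.13.
Line 2 (1881.22, Galena, 2,932 kg, ¥562,240.32):
Code 1881.22 is under a tariff-rate quota (threshold 992 kg). In-quota: 992 kg at 4.5%; over-quota: 1,940 kg at 11%.
Pro-rata value split: in-quota = ¥562,240.32 × 992/2,932 = ¥190,225.92; over-quota = ¥562,240.32 − ¥190,225.92 = ¥372,014.40.
In-quota duty = ¥190,225.92 × 4.5% = ¥8,560.17. Over-quota duty = ¥372,014.40 × 11% = ¥40,921.58.
Line duty = ¥8,560.17 + ¥40,921.58 = ¥49,481.75.
Line 3 (2390.47, Tyrara, 1,012 m², ¥25,836.36):
Base rate for 2390.47 is 10.5%.
2390.47 has an FTA preferential rate, but origin Tyrara is not Casistan; base rate stands.
Additional duty on 2390.47 from Tyrara: +8.1%. Applied ad valorem rate: 10.5% + 8.1% = 18.6%.
Duty = ¥25,836.36 × 18.6% = ¥4,805.56.
Total = ¥81,090.13 + ¥49,481.75 + ¥4,805.56 = ¥135,377.44.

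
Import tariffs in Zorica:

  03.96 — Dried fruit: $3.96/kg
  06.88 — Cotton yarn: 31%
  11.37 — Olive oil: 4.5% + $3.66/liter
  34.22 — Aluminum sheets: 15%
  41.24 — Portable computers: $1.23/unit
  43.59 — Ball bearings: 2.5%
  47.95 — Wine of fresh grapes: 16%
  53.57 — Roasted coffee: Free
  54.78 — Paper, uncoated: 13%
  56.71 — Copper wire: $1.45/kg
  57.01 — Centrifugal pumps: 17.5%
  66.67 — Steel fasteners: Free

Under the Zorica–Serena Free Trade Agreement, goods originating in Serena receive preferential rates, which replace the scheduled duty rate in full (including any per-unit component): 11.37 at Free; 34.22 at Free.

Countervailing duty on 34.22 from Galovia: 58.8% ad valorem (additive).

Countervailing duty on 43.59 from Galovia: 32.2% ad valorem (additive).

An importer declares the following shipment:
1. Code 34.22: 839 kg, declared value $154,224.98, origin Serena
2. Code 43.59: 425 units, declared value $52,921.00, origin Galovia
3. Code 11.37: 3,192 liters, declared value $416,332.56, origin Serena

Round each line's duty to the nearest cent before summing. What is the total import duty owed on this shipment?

Line 1 (34.22, Serena, 839 kg, $154,224.98):
Base rate for 34.22 is 15%.
Origin Serena qualifies under the Zorica–Serena agreement and 34.22 is covered: preferential rate Free applies instead.
The additional-duty order on 34.22 targets Galovia, not Serena; it does not apply.
Duty = $154,224.98 × 0% = $0.00.
Line 2 (43.59, Galovia, 425 units, $52,921.00):
Base rate for 43.59 is 2.5%.
Additional duty on 43.59 from Galovia: +32.2%. Applied ad valorem rate: 2.5% + 32.2% = 34.7%.
Duty = $52,921.00 × 34.7% = $18,363.59.
Line 3 (11.37, Serena, 3,192 liters, $416,332.56):
Base rate for 11.37 is 4.5% + $3.66/liter.
Origin Serena qualifies under the Zorica–Serena agreement and 11.37 is covered: preferential rate Free applies instead.
Duty = $416,332.56 × 0% = $0.00.
Total = $0.00 + $18,363.59 + $0.00 = $18,363.59.

$18,363.59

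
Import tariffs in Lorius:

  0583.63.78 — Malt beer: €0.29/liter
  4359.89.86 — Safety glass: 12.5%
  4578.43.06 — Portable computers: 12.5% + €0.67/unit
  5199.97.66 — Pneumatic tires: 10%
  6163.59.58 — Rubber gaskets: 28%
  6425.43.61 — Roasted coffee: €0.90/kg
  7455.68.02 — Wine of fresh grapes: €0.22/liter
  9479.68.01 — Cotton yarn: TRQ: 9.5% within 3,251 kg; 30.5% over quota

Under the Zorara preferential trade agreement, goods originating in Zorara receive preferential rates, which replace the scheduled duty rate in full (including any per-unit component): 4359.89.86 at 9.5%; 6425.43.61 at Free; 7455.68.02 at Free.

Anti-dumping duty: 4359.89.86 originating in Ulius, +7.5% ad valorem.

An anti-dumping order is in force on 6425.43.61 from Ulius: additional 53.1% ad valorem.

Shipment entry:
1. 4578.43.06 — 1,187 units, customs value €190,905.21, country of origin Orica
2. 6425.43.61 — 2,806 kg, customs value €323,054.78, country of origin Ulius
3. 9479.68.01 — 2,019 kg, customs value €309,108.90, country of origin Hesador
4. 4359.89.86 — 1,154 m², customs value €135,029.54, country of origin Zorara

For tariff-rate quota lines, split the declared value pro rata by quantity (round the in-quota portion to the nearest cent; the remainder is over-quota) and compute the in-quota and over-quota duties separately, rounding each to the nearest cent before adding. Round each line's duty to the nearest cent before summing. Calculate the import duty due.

Line 1 (4578.43.06, Orica, 1,187 units, €190,905.21):
Base rate for 4578.43.06 is 12.5% + €0.67/unit.
Duty = €190,905.21 × 12.5% + 1,187 × €0.67 = €24,658.44.
Line 2 (6425.43.61, Ulius, 2,806 kg, €323,054.78):
Base rate for 6425.43.61 is €0.90/kg.
6425.43.61 has an FTA preferential rate, but origin Ulius is not Zorara; base rate stands.
Additional duty on 6425.43.61 from Ulius: +53.1% ad valorem. Applied ad valorem rate = 53.1%.
Duty = €323,054.78 × 53.1% + 2,806 × €0.90 = €174,067.49.
Line 3 (9479.68.01, Hesador, 2,019 kg, €309,108.90):
Code 9479.68.01 is under a tariff-rate quota (threshold 3,251 kg). Quantity 2,019 kg is within the quota, so the in-quota rate 9.5% applies to the full value.
Duty = €309,108.90 × 9.5% = €29,365.35.
Line 4 (4359.89.86, Zorara, 1,154 m², €135,029.54):
Base rate for 4359.89.86 is 12.5%.
Origin Zorara qualifies under the Lorius–Zorara agreement and 4359.89.86 is covered: preferential rate 9.5% applies instead.
The additional-duty order on 4359.89.86 targets Ulius, not Zorara; it does not apply.
Duty = €135,029.54 × 9.5% = €12,827.81.
Total = €24,658.44 + €174,067.49 + €29,365.35 + €12,827.81 = €240,919.09.

€240,919.09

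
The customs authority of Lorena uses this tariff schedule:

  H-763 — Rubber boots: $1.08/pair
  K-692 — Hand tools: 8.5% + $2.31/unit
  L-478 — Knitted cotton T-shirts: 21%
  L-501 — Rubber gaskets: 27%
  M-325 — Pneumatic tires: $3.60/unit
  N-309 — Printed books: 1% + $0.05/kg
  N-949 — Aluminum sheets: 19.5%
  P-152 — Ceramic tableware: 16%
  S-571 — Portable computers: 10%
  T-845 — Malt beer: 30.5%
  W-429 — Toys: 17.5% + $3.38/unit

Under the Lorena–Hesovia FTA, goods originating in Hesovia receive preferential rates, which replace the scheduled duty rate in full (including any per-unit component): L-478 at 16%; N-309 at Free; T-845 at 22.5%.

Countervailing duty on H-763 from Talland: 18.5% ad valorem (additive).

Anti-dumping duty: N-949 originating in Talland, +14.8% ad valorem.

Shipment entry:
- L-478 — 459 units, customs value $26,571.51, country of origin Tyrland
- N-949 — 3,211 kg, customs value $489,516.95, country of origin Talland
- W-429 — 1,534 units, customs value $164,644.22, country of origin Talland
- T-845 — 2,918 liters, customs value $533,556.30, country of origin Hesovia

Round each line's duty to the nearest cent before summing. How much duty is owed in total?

Line 1 (L-478, Tyrland, 459 units, $26,571.51):
Base rate for L-478 is 21%.
L-478 has an FTA preferential rate, but origin Tyrland is not Hesovia; base rate stands.
Duty = $26,571.51 × 21% = $5,580.02.
Line 2 (N-949, Talland, 3,211 kg, $489,516.95):
Base rate for N-949 is 19.5%.
Additional duty on N-949 from Talland: +14.8%. Applied ad valorem rate: 19.5% + 14.8% = 34.3%.
Duty = $489,516.95 × 34.3% = $167,904.31.
Line 3 (W-429, Talland, 1,534 units, $164,644.22):
Base rate for W-429 is 17.5% + $3.38/unit.
Duty = $164,644.22 × 17.5% + 1,534 × $3.38 = $33,997.66.
Line 4 (T-845, Hesovia, 2,918 liters, $533,556.30):
Base rate for T-845 is 30.5%.
Origin Hesovia qualifies under the Lorena–Hesovia agreement and T-845 is covered: preferential rate 22.5% applies instead.
Duty = $533,556.30 × 22.5% = $120,050.17.
Total = $5,580.02 + $167,904.31 + $33,997.66 + $120,050.17 = $327,532.16.

$327,532.16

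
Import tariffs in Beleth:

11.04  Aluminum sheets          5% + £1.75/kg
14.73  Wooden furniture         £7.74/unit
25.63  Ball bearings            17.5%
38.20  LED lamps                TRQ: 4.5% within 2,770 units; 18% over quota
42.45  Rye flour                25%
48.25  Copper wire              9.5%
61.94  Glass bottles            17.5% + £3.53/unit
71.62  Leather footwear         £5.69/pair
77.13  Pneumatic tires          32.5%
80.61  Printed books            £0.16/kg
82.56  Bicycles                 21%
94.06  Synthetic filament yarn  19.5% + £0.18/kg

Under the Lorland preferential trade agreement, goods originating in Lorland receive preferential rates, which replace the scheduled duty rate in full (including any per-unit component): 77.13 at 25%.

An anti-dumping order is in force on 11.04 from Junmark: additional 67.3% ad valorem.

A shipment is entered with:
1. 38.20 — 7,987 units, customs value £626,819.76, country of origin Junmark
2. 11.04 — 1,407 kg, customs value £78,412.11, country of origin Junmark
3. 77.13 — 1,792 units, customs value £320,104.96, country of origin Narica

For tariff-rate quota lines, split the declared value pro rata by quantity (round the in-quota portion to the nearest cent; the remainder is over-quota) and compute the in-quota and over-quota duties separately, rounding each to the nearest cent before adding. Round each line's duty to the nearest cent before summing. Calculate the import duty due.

£246,668.28

Line 1 (38.20, Junmark, 7,987 units, £626,819.76):
Code 38.20 is under a tariff-rate quota (threshold 2,770 units). In-quota: 2,770 units at 4.5%; over-quota: 5,217 units at 18%.
Pro-rata value split: in-quota = £626,819.76 × 2,770/7,987 = £217,389.60; over-quota = £626,819.76 − £217,389.60 = £409,430.16.
In-quota duty = £217,389.60 × 4.5% = £9,782.53. Over-quota duty = £409,430.16 × 18% = £73,697.43.
Line duty = £9,782.53 + £73,697.43 = £83,479.96.
Line 2 (11.04, Junmark, 1,407 kg, £78,412.11):
Base rate for 11.04 is 5% + £1.75/kg.
Additional duty on 11.04 from Junmark: +67.3%. Applied ad valorem rate: 5% + 67.3% = 72.3%.
Duty = £78,412.11 × 72.3% + 1,407 × £1.75 = £59,154.21.
Line 3 (77.13, Narica, 1,792 units, £320,104.96):
Base rate for 77.13 is 32.5%.
77.13 has an FTA preferential rate, but origin Narica is not Lorland; base rate stands.
Duty = £320,104.96 × 32.5% = £104,034.11.
Total = £83,479.96 + £59,154.21 + £104,034.11 = £246,668.28.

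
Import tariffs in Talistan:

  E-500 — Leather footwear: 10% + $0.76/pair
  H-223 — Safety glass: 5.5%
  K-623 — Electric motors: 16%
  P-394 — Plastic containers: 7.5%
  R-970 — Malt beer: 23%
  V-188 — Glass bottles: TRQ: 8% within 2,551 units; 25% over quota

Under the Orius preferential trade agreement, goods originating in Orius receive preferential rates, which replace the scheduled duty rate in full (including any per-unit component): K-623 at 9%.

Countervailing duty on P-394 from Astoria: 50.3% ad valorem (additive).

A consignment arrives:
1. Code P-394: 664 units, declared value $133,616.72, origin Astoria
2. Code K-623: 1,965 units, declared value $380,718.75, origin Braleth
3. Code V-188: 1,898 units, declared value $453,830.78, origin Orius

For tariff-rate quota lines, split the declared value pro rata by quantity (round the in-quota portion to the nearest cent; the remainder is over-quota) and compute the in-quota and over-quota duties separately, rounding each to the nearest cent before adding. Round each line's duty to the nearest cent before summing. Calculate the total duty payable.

Line 1 (P-394, Astoria, 664 units, $133,616.72):
Base rate for P-394 is 7.5%.
Additional duty on P-394 from Astoria: +50.3%. Applied ad valorem rate: 7.5% + 50.3% = 57.8%.
Duty = $133,616.72 × 57.8% = $77,230.46.
Line 2 (K-623, Braleth, 1,965 units, $380,718.75):
Base rate for K-623 is 16%.
K-623 has an FTA preferential rate, but origin Braleth is not Orius; base rate stands.
Duty = $380,718.75 × 16% = $60,915.00.
Line 3 (V-188, Orius, 1,898 units, $453,830.78):
Code V-188 is under a tariff-rate quota (threshold 2,551 units). Quantity 1,898 units is within the quota, so the in-quota rate 8% applies to the full value.
Duty = $453,830.78 × 8% = $36,306.46.
Total = $77,230.46 + $60,915.00 + $36,306.46 = $174,451.92.

$174,451.92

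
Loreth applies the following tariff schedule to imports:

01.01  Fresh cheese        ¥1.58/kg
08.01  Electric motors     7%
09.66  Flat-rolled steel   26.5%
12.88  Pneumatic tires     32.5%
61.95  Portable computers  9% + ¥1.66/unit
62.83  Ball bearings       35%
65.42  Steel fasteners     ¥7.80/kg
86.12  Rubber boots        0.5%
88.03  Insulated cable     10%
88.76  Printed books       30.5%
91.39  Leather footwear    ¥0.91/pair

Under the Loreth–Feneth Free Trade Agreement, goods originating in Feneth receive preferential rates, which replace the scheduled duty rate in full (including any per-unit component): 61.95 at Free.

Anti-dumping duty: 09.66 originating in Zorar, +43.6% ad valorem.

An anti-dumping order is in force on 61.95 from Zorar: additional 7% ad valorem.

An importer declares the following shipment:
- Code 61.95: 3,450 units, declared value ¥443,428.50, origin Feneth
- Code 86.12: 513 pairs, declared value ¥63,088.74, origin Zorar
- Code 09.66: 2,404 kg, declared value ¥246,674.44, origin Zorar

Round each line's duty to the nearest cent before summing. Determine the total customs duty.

Line 1 (61.95, Feneth, 3,450 units, ¥443,428.50):
Base rate for 61.95 is 9% + ¥1.66/unit.
Origin Feneth qualifies under the Loreth–Feneth agreement and 61.95 is covered: preferential rate Free applies instead.
The additional-duty order on 61.95 targets Zorar, not Feneth; it does not apply.
Duty = ¥443,428.50 × 0% = ¥0.00.
Line 2 (86.12, Zorar, 513 pairs, ¥63,088.74):
Base rate for 86.12 is 0.5%.
Duty = ¥63,088.74 × 0.5% = ¥315.44.
Line 3 (09.66, Zorar, 2,404 kg, ¥246,674.44):
Base rate for 09.66 is 26.5%.
Additional duty on 09.66 from Zorar: +43.6%. Applied ad valorem rate: 26.5% + 43.6% = 70.1%.
Duty = ¥246,674.44 × 70.1% = ¥172,918.78.
Total = ¥0.00 + ¥315.44 + ¥172,918.78 = ¥173,234.22.

¥173,234.22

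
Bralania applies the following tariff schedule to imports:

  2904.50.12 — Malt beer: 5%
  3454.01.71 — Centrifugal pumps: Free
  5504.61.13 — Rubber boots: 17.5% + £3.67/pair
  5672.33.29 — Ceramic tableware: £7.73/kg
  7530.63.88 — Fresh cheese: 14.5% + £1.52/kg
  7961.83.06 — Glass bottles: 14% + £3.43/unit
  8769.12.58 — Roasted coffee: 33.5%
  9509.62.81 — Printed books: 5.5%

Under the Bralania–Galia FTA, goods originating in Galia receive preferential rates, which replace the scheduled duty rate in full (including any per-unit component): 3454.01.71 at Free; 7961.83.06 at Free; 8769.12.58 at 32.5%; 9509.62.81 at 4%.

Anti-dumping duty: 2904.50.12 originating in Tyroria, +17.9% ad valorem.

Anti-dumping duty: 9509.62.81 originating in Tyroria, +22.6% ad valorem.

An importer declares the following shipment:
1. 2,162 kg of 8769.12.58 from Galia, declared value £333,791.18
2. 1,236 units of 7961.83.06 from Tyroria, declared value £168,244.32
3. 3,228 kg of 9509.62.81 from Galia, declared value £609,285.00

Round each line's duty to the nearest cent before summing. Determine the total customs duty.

Line 1 (8769.12.58, Galia, 2,162 kg, £333,791.18):
Base rate for 8769.12.58 is 33.5%.
Origin Galia qualifies under the Bralania–Galia agreement and 8769.12.58 is covered: preferential rate 32.5% applies instead.
Duty = £333,791.18 × 32.5% = £108,482.13.
Line 2 (7961.83.06, Tyroria, 1,236 units, £168,244.32):
Base rate for 7961.83.06 is 14% + £3.43/unit.
7961.83.06 has an FTA preferential rate, but origin Tyroria is not Galia; base rate stands.
Duty = £168,244.32 × 14% + 1,236 × £3.43 = £27,793.68.
Line 3 (9509.62.81, Galia, 3,228 kg, £609,285.00):
Base rate for 9509.62.81 is 5.5%.
Origin Galia qualifies under the Bralania–Galia agreement and 9509.62.81 is covered: preferential rate 4% applies instead.
The additional-duty order on 9509.62.81 targets Tyroria, not Galia; it does not apply.
Duty = £609,285.00 × 4% = £24,371.40.
Total = £108,482.13 + £27,793.68 + £24,371.40 = £160,647.21.

£160,647.21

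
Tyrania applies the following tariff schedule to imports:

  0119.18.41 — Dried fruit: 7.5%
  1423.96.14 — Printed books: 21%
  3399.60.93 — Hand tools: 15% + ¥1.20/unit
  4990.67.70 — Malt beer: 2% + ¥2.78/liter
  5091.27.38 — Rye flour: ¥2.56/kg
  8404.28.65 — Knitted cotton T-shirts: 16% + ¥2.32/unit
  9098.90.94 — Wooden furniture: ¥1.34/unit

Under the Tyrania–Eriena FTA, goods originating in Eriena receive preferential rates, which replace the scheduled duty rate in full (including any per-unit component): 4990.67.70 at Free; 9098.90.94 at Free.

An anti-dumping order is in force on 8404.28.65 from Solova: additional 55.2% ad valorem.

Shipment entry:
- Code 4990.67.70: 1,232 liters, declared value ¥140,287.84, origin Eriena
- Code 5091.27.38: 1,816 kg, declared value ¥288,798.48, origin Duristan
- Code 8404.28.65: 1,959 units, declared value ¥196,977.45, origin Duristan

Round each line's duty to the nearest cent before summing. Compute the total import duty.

¥40,710.23

Line 1 (4990.67.70, Eriena, 1,232 liters, ¥140,287.84):
Base rate for 4990.67.70 is 2% + ¥2.78/liter.
Origin Eriena qualifies under the Tyrania–Eriena agreement and 4990.67.70 is covered: preferential rate Free applies instead.
Duty = ¥140,287.84 × 0% = ¥0.00.
Line 2 (5091.27.38, Duristan, 1,816 kg, ¥288,798.48):
Base rate for 5091.27.38 is ¥2.56/kg.
Duty = 1,816 × ¥2.56 = ¥4,648.96.
Line 3 (8404.28.65, Duristan, 1,959 units, ¥196,977.45):
Base rate for 8404.28.65 is 16% + ¥2.32/unit.
The additional-duty order on 8404.28.65 targets Solova, not Duristan; it does not apply.
Duty = ¥196,977.45 × 16% + 1,959 × ¥2.32 = ¥36,061.27.
Total = ¥0.00 + ¥4,648.96 + ¥36,061.27 = ¥40,710.23.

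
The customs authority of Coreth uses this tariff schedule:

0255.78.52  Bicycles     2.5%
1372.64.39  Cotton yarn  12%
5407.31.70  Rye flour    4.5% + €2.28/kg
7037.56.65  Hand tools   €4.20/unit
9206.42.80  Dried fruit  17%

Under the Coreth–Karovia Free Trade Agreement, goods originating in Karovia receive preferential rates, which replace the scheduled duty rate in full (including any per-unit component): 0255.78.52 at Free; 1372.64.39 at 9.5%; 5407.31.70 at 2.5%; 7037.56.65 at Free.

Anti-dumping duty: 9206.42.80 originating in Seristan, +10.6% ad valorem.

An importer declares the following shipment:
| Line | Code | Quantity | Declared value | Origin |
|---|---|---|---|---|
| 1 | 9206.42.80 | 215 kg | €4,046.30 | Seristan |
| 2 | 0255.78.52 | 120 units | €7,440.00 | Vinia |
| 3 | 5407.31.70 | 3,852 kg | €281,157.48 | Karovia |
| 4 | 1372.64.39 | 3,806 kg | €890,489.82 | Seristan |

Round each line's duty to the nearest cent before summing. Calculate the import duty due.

Line 1 (9206.42.80, Seristan, 215 kg, €4,046.30):
Base rate for 9206.42.80 is 17%.
Additional duty on 9206.42.80 from Seristan: +10.6%. Applied ad valorem rate: 17% + 10.6% = 27.6%.
Duty = €4,046.30 × 27.6% = €1,116.78.
Line 2 (0255.78.52, Vinia, 120 units, €7,440.00):
Base rate for 0255.78.52 is 2.5%.
0255.78.52 has an FTA preferential rate, but origin Vinia is not Karovia; base rate stands.
Duty = €7,440.00 × 2.5% = €186.00.
Line 3 (5407.31.70, Karovia, 3,852 kg, €281,157.48):
Base rate for 5407.31.70 is 4.5% + €2.28/kg.
Origin Karovia qualifies under the Coreth–Karovia agreement and 5407.31.70 is covered: preferential rate 2.5% applies instead.
Duty = €281,157.48 × 2.5% = €7,028.94.
Line 4 (1372.64.39, Seristan, 3,806 kg, €890,489.82):
Base rate for 1372.64.39 is 12%.
1372.64.39 has an FTA preferential rate, but origin Seristan is not Karovia; base rate stands.
Duty = €890,489.82 × 12% = €106,858.78.
Total = €1,116.78 + €186.00 + €7,028.94 + €106,858.78 = €115,190.50.

€115,190.50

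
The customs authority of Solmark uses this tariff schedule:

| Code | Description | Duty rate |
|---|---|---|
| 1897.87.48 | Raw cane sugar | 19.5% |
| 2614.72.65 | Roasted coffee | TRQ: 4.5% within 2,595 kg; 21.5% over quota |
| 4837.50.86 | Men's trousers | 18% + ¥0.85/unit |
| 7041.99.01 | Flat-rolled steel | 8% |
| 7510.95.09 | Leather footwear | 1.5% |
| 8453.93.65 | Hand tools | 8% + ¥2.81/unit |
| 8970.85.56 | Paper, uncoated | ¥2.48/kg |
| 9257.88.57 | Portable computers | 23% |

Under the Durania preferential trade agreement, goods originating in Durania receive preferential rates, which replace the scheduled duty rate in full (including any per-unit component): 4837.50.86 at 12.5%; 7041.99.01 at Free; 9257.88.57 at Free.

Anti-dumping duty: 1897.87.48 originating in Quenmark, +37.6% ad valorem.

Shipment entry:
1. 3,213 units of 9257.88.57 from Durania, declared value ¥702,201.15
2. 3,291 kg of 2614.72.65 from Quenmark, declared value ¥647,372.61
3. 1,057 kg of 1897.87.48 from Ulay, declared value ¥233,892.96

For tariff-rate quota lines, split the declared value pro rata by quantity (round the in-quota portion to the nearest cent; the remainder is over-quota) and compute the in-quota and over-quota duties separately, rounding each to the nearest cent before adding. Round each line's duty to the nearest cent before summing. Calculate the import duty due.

Line 1 (9257.88.57, Durania, 3,213 units, ¥702,201.15):
Base rate for 9257.88.57 is 23%.
Origin Durania qualifies under the Solmark–Durania agreement and 9257.88.57 is covered: preferential rate Free applies instead.
Duty = ¥702,201.15 × 0% = ¥0.00.
Line 2 (2614.72.65, Quenmark, 3,291 kg, ¥647,372.61):
Code 2614.72.65 is under a tariff-rate quota (threshold 2,595 kg). In-quota: 2,595 kg at 4.5%; over-quota: 696 kg at 21.5%.
Pro-rata value split: in-quota = ¥647,372.61 × 2,595/3,291 = ¥510,462.45; over-quota = ¥647,372.61 − ¥510,462.45 = ¥136,910.16.
In-quota duty = ¥510,462.45 × 4.5% = ¥22,970.81. Over-quota duty = ¥136,910.16 × 21.5% = ¥29,435.68.
Line duty = ¥22,970.81 + ¥29,435.68 = ¥52,406.49.
Line 3 (1897.87.48, Ulay, 1,057 kg, ¥233,892.96):
Base rate for 1897.87.48 is 19.5%.
The additional-duty order on 1897.87.48 targets Quenmark, not Ulay; it does not apply.
Duty = ¥233,892.96 × 19.5% = ¥45,609.13.
Total = ¥0.00 + ¥52,406.49 + ¥45,609.13 = ¥98,015.62.

¥98,015.62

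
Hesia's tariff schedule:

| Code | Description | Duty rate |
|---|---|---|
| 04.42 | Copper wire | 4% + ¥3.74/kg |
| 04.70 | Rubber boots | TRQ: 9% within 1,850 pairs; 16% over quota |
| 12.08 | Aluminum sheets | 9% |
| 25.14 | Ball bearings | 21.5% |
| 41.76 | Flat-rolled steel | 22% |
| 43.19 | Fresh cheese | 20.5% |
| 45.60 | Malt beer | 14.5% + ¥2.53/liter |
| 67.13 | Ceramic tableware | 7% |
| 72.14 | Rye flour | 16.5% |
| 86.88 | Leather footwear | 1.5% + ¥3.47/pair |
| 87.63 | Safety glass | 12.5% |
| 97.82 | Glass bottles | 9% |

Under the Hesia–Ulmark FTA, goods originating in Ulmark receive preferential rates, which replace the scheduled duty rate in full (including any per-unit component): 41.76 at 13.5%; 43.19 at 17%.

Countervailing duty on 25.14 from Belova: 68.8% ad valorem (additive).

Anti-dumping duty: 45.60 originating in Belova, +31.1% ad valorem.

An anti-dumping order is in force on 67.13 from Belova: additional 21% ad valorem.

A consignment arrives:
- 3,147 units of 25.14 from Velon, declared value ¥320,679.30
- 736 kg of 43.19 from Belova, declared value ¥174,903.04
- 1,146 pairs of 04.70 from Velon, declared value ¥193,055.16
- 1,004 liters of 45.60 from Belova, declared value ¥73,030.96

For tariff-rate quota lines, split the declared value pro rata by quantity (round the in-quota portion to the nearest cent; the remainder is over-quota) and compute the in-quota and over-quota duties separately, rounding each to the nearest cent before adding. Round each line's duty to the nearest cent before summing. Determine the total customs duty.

¥158,018.37

Line 1 (25.14, Velon, 3,147 units, ¥320,679.30):
Base rate for 25.14 is 21.5%.
The additional-duty order on 25.14 targets Belova, not Velon; it does not apply.
Duty = ¥320,679.30 × 21.5% = ¥68,946.05.
Line 2 (43.19, Belova, 736 kg, ¥174,903.04):
Base rate for 43.19 is 20.5%.
43.19 has an FTA preferential rate, but origin Belova is not Ulmark; base rate stands.
Duty = ¥174,903.04 × 20.5% = ¥35,855.12.
Line 3 (04.70, Velon, 1,146 pairs, ¥193,055.16):
Code 04.70 is under a tariff-rate quota (threshold 1,850 pairs). Quantity 1,146 pairs is within the quota, so the in-quota rate 9% applies to the full value.
Duty = ¥193,055.16 × 9% = ¥17,374.96.
Line 4 (45.60, Belova, 1,004 liters, ¥73,030.96):
Base rate for 45.60 is 14.5% + ¥2.53/liter.
Additional duty on 45.60 from Belova: +31.1%. Applied ad valorem rate: 14.5% + 31.1% = 45.6%.
Duty = ¥73,030.96 × 45.6% + 1,004 × ¥2.53 = ¥35,842.24.
Total = ¥68,946.05 + ¥35,855.12 + ¥17,374.96 + ¥35,842.24 = ¥158,018.37.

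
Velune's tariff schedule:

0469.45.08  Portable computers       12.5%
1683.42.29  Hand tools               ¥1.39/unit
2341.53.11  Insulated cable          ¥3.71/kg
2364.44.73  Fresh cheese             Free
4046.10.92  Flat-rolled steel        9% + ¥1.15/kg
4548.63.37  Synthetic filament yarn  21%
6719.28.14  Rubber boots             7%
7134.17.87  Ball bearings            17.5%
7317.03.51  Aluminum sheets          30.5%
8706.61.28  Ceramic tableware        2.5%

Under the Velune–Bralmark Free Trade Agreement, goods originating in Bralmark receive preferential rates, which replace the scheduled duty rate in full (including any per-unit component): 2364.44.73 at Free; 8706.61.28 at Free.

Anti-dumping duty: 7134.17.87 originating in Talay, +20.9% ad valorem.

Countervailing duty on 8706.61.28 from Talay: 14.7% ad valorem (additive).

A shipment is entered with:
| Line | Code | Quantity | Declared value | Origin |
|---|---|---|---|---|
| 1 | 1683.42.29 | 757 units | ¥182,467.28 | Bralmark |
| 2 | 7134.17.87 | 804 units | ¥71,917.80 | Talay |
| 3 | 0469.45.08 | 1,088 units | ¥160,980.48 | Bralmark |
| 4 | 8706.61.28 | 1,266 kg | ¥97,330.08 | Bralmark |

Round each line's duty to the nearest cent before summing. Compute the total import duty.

¥48,791.23

Line 1 (1683.42.29, Bralmark, 757 units, ¥182,467.28):
Base rate for 1683.42.29 is ¥1.39/unit.
Origin Bralmark is the FTA partner but 1683.42.29 is not on the preference list; base rate stands.
Duty = 757 × ¥1.39 = ¥1,052.23.
Line 2 (7134.17.87, Talay, 804 units, ¥71,917.80):
Base rate for 7134.17.87 is 17.5%.
Additional duty on 7134.17.87 from Talay: +20.9%. Applied ad valorem rate: 17.5% + 20.9% = 38.4%.
Duty = ¥71,917.80 × 38.4% = ¥27,616.44.
Line 3 (0469.45.08, Bralmark, 1,088 units, ¥160,980.48):
Base rate for 0469.45.08 is 12.5%.
Origin Bralmark is the FTA partner but 0469.45.08 is not on the preference list; base rate stands.
Duty = ¥160,980.48 × 12.5% = ¥20,122.56.
Line 4 (8706.61.28, Bralmark, 1,266 kg, ¥97,330.08):
Base rate for 8706.61.28 is 2.5%.
Origin Bralmark qualifies under the Velune–Bralmark agreement and 8706.61.28 is covered: preferential rate Free applies instead.
The additional-duty order on 8706.61.28 targets Talay, not Bralmark; it does not apply.
Duty = ¥97,330.08 × 0% = ¥0.00.
Total = ¥1,052.23 + ¥27,616.44 + ¥20,122.56 + ¥0.00 = ¥48,791.23.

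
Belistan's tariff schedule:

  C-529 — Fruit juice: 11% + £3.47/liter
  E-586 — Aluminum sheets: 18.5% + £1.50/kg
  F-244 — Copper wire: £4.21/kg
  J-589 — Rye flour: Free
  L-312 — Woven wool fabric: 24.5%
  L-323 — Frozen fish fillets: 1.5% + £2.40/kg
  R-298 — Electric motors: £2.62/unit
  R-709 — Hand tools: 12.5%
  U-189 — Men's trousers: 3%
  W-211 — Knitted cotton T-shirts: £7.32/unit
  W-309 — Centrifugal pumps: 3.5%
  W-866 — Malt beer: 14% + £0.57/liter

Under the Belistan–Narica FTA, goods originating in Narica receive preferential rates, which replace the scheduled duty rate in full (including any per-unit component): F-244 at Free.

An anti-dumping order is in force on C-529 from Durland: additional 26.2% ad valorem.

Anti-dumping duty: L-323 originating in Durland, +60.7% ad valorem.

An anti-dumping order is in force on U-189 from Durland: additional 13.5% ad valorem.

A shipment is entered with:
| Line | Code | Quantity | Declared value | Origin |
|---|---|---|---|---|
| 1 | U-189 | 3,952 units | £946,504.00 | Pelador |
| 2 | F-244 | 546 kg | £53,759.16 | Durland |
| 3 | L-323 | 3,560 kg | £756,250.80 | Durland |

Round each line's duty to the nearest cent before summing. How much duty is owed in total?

Line 1 (U-189, Pelador, 3,952 units, £946,504.00):
Base rate for U-189 is 3%.
The additional-duty order on U-189 targets Durland, not Pelador; it does not apply.
Duty = £946,504.00 × 3% = £28,395.12.
Line 2 (F-244, Durland, 546 kg, £53,759.16):
Base rate for F-244 is £4.21/kg.
F-244 has an FTA preferential rate, but origin Durland is not Narica; base rate stands.
Duty = 546 × £4.21 = £2,298.66.
Line 3 (L-323, Durland, 3,560 kg, £756,250.80):
Base rate for L-323 is 1.5% + £2.40/kg.
Additional duty on L-323 from Durland: +60.7%. Applied ad valorem rate: 1.5% + 60.7% = 62.2%.
Duty = £756,250.80 × 62.2% + 3,560 × £2.40 = £478,932.00.
Total = £28,395.12 + £2,298.66 + £478,932.00 = £509,625.78.

£509,625.78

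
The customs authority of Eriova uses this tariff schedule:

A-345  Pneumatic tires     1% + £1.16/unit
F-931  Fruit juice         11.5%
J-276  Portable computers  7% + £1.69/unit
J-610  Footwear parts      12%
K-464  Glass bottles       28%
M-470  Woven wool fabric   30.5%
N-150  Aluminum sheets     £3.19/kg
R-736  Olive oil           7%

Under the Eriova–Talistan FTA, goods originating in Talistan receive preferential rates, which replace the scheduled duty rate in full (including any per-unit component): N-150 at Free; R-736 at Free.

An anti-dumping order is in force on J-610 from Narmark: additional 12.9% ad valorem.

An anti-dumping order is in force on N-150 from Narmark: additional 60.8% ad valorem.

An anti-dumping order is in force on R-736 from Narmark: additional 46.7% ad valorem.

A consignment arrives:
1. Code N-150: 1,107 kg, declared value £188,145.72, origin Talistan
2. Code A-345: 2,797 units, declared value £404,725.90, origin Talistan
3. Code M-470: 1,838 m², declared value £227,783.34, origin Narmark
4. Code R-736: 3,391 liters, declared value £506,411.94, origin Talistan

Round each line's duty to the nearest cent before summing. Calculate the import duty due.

Line 1 (N-150, Talistan, 1,107 kg, £188,145.72):
Base rate for N-150 is £3.19/kg.
Origin Talistan qualifies under the Eriova–Talistan agreement and N-150 is covered: preferential rate Free applies instead.
The additional-duty order on N-150 targets Narmark, not Talistan; it does not apply.
Duty = £188,145.72 × 0% = £0.00.
Line 2 (A-345, Talistan, 2,797 units, £404,725.90):
Base rate for A-345 is 1% + £1.16/unit.
Origin Talistan is the FTA partner but A-345 is not on the preference list; base rate stands.
Duty = £404,725.90 × 1% + 2,797 × £1.16 = £7,291.78.
Line 3 (M-470, Narmark, 1,838 m², £227,783.34):
Base rate for M-470 is 30.5%.
Duty = £227,783.34 × 30.5% = £69,473.92.
Line 4 (R-736, Talistan, 3,391 liters, £506,411.94):
Base rate for R-736 is 7%.
Origin Talistan qualifies under the Eriova–Talistan agreement and R-736 is covered: preferential rate Free applies instead.
The additional-duty order on R-736 targets Narmark, not Talistan; it does not apply.
Duty = £506,411.94 × 0% = £0.00.
Total = £0.00 + £7,291.78 + £69,473.92 + £0.00 = £76,765.70.

£76,765.70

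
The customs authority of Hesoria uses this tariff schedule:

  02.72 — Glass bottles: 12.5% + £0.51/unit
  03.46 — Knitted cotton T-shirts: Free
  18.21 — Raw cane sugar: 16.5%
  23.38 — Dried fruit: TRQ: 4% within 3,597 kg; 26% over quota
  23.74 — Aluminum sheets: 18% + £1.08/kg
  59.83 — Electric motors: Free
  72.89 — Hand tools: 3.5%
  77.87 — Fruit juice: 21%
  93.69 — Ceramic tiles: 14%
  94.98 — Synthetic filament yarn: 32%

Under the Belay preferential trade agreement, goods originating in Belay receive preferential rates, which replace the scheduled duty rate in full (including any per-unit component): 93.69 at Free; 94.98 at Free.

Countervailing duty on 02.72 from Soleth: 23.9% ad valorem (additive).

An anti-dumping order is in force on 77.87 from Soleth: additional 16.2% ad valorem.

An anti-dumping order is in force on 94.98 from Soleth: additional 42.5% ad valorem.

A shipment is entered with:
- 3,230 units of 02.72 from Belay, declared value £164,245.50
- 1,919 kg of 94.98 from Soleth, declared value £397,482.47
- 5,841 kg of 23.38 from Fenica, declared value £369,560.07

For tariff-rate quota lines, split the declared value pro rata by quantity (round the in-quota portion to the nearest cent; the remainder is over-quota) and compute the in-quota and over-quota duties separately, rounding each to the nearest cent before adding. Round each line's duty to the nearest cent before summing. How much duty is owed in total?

Line 1 (02.72, Belay, 3,230 units, £164,245.50):
Base rate for 02.72 is 12.5% + £0.51/unit.
Origin Belay is the FTA partner but 02.72 is not on the preference list; base rate stands.
The additional-duty order on 02.72 targets Soleth, not Belay; it does not apply.
Duty = £164,245.50 × 12.5% + 3,230 × £0.51 = £22,177.99.
Line 2 (94.98, Soleth, 1,919 kg, £397,482.47):
Base rate for 94.98 is 32%.
94.98 has an FTA preferential rate, but origin Soleth is not Belay; base rate stands.
Additional duty on 94.98 from Soleth: +42.5%. Applied ad valorem rate: 32% + 42.5% = 74.5%.
Duty = £397,482.47 × 74.5% = £296,124.44.
Line 3 (23.38, Fenica, 5,841 kg, £369,560.07):
Code 23.38 is under a tariff-rate quota (threshold 3,597 kg). In-quota: 3,597 kg at 4%; over-quota: 2,244 kg at 26%.
Pro-rata value split: in-quota = £369,560.07 × 3,597/5,841 = £227,582.19; over-quota = £369,560.07 − £227,582.19 = £141,977.88.
In-quota duty = £227,582.19 × 4% = £9,103.29. Over-quota duty = £141,977.88 × 26% = £36,914.25.
Line duty = £9,103.29 + £36,914.25 = £46,017.54.
Total = £22,177.99 + £296,124.44 + £46,017.54 = £364,319.97.

£364,319.97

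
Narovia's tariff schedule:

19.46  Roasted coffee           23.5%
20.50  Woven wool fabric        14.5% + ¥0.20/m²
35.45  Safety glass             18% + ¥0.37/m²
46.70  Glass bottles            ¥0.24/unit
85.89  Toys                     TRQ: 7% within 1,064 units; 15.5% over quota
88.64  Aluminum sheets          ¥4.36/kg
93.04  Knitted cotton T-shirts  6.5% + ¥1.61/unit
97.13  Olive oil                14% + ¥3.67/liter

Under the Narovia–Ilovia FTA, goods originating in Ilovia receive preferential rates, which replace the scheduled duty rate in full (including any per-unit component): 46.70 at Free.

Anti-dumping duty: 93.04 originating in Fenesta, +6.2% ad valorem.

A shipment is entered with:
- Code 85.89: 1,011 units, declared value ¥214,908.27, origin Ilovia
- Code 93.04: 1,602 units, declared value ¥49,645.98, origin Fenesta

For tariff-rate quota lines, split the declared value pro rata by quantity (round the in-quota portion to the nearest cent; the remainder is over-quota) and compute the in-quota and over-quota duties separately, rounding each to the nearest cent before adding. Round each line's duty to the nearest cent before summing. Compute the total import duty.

Line 1 (85.89, Ilovia, 1,011 units, ¥214,908.27):
Code 85.89 is under a tariff-rate quota (threshold 1,064 units). Quantity 1,011 units is within the quota, so the in-quota rate 7% applies to the full value.
Duty = ¥214,908.27 × 7% = ¥15,043.58.
Line 2 (93.04, Fenesta, 1,602 units, ¥49,645.98):
Base rate for 93.04 is 6.5% + ¥1.61/unit.
Additional duty on 93.04 from Fenesta: +6.2%. Applied ad valorem rate: 6.5% + 6.2% = 12.7%.
Duty = ¥49,645.98 × 12.7% + 1,602 × ¥1.61 = ¥8,884.26.
Total = ¥15,043.58 + ¥8,884.26 = ¥23,927.84.

¥23,927.84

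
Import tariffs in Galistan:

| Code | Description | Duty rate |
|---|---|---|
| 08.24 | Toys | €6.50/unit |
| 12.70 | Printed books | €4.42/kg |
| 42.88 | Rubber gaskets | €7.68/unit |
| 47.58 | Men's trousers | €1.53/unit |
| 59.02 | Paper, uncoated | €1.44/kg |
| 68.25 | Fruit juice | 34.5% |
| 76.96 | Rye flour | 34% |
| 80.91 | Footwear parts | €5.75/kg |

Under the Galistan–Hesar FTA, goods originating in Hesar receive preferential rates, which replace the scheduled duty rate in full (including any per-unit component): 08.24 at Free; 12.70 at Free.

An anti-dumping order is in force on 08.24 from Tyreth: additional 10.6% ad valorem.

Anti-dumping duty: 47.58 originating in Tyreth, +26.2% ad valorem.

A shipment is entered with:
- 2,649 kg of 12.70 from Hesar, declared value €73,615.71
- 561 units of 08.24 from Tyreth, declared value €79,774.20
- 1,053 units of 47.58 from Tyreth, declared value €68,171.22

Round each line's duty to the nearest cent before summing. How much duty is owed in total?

€31,574.52

Line 1 (12.70, Hesar, 2,649 kg, €73,615.71):
Base rate for 12.70 is €4.42/kg.
Origin Hesar qualifies under the Galistan–Hesar agreement and 12.70 is covered: preferential rate Free applies instead.
Duty = €73,615.71 × 0% = €0.00.
Line 2 (08.24, Tyreth, 561 units, €79,774.20):
Base rate for 08.24 is €6.50/unit.
08.24 has an FTA preferential rate, but origin Tyreth is not Hesar; base rate stands.
Additional duty on 08.24 from Tyreth: +10.6% ad valorem. Applied ad valorem rate = 10.6%.
Duty = €79,774.20 × 10.6% + 561 × €6.50 = €12,102.57.
Line 3 (47.58, Tyreth, 1,053 units, €68,171.22):
Base rate for 47.58 is €1.53/unit.
Additional duty on 47.58 from Tyreth: +26.2% ad valorem. Applied ad valorem rate = 26.2%.
Duty = €68,171.22 × 26.2% + 1,053 × €1.53 = €19,471.95.
Total = €0.00 + €12,102.57 + €19,471.95 = €31,574.52.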